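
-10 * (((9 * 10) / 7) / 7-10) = 4000 / 49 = 81.63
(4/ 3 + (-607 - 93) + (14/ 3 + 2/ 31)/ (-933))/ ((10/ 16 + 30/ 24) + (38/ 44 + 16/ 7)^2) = -2875472412736/ 48537277065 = -59.24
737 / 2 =368.50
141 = 141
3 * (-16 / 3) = -16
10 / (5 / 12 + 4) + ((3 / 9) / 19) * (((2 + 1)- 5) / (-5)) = 34306 / 15105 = 2.27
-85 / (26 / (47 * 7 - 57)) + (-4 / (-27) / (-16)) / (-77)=-96132947 / 108108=-889.23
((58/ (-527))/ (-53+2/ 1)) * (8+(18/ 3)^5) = 451472/ 26877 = 16.80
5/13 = 0.38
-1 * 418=-418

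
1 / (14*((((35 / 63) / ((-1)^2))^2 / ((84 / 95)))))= 0.20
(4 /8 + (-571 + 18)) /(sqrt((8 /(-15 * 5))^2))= -82875 /16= -5179.69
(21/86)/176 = 21/15136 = 0.00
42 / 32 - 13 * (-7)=1477 / 16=92.31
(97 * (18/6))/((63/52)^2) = 262288/1323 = 198.25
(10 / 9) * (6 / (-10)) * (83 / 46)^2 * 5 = -34445 / 3174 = -10.85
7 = 7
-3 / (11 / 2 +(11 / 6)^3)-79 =-199649 / 2519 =-79.26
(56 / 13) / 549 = 0.01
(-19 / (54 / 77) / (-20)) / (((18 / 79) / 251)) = 29009827 / 19440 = 1492.28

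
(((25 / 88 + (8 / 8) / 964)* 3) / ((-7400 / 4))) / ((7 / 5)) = -18141 / 54928720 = -0.00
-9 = -9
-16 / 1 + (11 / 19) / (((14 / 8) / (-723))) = -33940 / 133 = -255.19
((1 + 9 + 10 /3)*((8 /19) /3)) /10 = 32 /171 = 0.19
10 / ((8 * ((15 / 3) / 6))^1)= 3 / 2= 1.50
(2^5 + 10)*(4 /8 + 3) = 147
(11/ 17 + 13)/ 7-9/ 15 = 803/ 595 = 1.35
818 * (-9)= -7362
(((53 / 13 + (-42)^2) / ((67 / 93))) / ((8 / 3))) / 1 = 6412815 / 6968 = 920.32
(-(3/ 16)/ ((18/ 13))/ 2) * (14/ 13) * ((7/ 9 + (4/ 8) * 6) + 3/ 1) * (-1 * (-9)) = -427/ 96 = -4.45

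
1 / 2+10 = 21 / 2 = 10.50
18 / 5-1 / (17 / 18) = 216 / 85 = 2.54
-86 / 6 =-43 / 3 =-14.33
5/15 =1/3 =0.33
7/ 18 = 0.39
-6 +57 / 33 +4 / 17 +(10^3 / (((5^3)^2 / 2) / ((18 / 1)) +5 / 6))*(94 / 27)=6970685 / 1756491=3.97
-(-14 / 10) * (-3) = -21 / 5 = -4.20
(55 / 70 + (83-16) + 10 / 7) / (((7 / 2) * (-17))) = -57 / 49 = -1.16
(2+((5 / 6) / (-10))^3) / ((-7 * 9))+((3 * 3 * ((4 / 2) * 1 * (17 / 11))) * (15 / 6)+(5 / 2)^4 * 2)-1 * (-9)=187575491 / 1197504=156.64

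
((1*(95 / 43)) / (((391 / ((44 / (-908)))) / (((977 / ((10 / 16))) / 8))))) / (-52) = 204193 / 198460652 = 0.00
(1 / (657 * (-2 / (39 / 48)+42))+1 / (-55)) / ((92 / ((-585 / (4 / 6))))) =13142337 / 75944528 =0.17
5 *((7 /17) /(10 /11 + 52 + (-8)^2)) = 385 /21862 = 0.02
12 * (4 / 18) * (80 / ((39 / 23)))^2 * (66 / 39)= 595865600 / 59319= 10045.11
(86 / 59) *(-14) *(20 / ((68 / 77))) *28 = -12979120 / 1003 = -12940.30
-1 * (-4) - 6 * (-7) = 46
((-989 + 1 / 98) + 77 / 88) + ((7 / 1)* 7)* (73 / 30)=-5109023 / 5880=-868.88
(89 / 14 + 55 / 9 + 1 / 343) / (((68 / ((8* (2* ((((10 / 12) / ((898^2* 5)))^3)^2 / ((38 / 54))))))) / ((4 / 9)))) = 76997 / 533029754199427070785629569064538679159783424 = 0.00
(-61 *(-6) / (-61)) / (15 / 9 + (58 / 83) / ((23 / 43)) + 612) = -34362 / 3521951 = -0.01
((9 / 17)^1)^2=81 / 289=0.28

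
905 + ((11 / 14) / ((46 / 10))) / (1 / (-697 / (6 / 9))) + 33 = 489067 / 644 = 759.42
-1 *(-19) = 19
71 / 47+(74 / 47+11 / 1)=662 / 47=14.09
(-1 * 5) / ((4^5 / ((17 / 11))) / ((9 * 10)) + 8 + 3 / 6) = -7650 / 24269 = -0.32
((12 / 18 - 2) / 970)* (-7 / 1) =14 / 1455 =0.01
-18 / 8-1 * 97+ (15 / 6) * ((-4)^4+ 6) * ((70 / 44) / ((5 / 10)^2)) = 179033 / 44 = 4068.93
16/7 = 2.29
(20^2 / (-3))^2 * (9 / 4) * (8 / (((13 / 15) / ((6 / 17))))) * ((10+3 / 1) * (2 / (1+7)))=7200000 / 17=423529.41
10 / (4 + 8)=0.83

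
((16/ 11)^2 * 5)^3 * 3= 6291456000/ 1771561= 3551.36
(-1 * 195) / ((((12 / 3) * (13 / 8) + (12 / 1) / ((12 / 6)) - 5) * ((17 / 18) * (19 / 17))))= -468 / 19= -24.63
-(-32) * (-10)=-320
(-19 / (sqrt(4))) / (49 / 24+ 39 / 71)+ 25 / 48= -666649 / 211920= -3.15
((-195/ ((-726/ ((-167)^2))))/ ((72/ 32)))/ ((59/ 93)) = 112392670/ 21417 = 5247.83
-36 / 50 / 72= -1 / 100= -0.01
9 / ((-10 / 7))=-63 / 10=-6.30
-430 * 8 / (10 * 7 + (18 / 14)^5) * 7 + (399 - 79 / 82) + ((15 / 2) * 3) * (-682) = -1547526040809 / 101314198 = -15274.52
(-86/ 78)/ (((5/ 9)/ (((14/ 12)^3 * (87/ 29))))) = -14749/ 1560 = -9.45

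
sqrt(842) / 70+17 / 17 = sqrt(842) / 70+1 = 1.41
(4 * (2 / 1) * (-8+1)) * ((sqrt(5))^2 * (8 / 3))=-2240 / 3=-746.67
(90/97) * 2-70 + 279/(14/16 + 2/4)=143794/1067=134.76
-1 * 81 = -81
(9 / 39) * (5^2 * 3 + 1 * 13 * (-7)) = -48 / 13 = -3.69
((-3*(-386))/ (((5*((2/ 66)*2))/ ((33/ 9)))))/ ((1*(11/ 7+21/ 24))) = 3923304/ 685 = 5727.45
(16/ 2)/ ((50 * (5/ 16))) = 0.51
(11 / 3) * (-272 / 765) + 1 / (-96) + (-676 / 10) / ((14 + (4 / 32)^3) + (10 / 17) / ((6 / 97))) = -11110871287 / 2652216480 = -4.19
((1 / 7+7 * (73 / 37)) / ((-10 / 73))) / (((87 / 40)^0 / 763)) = -14378299 / 185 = -77720.54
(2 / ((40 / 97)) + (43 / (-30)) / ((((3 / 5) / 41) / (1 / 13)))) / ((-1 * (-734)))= -6281 / 1717560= -0.00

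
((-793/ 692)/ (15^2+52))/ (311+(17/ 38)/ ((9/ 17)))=-135603/ 10221645142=-0.00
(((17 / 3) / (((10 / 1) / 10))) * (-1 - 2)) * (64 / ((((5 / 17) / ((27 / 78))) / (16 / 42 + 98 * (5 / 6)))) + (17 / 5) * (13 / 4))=-38310707 / 364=-105249.20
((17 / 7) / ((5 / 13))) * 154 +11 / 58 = 282051 / 290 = 972.59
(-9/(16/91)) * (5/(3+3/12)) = -78.75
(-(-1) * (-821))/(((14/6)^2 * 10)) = -7389/490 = -15.08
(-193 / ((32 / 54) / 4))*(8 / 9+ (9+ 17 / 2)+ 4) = -233337 / 8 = -29167.12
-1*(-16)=16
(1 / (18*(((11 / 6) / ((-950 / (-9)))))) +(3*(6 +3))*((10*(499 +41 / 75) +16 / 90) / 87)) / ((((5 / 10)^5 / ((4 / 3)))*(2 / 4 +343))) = 17127561728 / 88756965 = 192.97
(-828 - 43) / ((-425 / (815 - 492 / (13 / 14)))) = 248369 / 425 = 584.40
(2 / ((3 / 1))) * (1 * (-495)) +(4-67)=-393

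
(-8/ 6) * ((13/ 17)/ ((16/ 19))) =-247/ 204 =-1.21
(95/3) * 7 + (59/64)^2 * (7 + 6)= 2859599/12288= 232.71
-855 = -855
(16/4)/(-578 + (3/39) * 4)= -26/3755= -0.01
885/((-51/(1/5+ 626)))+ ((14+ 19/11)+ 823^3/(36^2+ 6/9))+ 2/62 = 9449783981307/22550330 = 419053.02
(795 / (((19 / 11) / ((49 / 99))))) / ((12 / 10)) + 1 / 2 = 32548 / 171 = 190.34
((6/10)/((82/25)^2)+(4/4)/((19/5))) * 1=0.32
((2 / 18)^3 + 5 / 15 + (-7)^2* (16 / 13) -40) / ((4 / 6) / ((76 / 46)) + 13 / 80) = 297354560 / 8153379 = 36.47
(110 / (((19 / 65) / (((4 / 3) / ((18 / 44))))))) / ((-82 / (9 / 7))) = -314600 / 16359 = -19.23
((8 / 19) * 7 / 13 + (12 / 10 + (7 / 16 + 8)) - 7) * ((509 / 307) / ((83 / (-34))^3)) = -141533080049 / 433580364230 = -0.33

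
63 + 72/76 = 1215/19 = 63.95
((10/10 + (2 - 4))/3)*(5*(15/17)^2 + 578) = -168167/867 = -193.96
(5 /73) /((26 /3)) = 15 /1898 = 0.01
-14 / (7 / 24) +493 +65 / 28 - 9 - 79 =10061 / 28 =359.32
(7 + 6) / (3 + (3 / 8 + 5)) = 104 / 67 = 1.55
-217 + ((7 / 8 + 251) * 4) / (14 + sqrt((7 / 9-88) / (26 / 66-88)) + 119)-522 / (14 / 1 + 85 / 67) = -25487741764685 / 104624298284-14105 * sqrt(1528395) / 306816124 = -243.67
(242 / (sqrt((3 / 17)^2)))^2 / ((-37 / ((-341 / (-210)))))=-2885711818 / 34965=-82531.44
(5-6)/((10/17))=-17/10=-1.70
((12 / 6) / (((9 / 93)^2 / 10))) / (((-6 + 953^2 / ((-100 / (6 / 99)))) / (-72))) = 253704000 / 918109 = 276.33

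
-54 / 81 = -2 / 3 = -0.67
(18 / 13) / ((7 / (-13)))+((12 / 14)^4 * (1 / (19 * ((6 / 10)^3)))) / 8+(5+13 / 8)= 1485359 / 364952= 4.07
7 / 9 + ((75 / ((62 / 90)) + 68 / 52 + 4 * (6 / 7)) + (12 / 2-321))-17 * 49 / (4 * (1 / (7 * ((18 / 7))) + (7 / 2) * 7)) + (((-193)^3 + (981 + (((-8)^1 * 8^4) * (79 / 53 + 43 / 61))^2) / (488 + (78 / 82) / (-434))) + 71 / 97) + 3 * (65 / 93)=277697009150629152079161913 / 81280712686299461244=3416517.89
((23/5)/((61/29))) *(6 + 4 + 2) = 8004/305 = 26.24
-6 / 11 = -0.55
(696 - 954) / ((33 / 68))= -5848 / 11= -531.64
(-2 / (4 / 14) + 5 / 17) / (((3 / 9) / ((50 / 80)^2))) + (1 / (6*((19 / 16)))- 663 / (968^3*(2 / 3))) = -13567211309837 / 1757842031616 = -7.72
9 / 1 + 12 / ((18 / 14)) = 55 / 3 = 18.33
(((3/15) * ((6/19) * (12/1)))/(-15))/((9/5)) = -0.03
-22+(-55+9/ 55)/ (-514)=-309462/ 14135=-21.89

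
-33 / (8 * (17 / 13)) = -3.15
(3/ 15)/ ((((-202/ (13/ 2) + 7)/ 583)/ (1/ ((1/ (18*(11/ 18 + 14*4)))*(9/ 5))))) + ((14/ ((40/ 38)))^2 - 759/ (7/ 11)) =-7409204609/ 1971900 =-3757.39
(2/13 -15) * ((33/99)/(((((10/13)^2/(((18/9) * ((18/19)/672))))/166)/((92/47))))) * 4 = -4789681/156275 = -30.65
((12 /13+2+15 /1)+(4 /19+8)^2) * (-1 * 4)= -1601924 /4693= -341.34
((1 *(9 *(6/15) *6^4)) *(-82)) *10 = -3825792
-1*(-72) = 72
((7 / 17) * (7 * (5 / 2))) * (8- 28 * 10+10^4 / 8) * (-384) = -46005120 / 17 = -2706183.53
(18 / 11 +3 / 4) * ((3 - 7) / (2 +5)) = -15 / 11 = -1.36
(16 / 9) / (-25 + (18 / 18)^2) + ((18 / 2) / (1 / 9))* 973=2127949 / 27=78812.93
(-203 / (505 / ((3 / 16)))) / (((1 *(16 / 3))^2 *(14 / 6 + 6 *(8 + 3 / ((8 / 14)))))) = -16443 / 507811840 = -0.00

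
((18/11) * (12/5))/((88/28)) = 756/605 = 1.25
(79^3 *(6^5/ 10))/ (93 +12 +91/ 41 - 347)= -26198120304/ 16385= -1598908.78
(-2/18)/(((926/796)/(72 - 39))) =-4378/1389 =-3.15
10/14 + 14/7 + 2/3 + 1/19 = 1370/399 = 3.43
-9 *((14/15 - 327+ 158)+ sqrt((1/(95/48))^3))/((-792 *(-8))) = 2521/10560 - 3 *sqrt(285)/99275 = 0.24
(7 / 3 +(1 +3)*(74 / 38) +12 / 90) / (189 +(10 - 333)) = -2923 / 38190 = -0.08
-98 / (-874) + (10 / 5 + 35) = 16218 / 437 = 37.11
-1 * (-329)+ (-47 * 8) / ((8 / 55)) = -2256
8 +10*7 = 78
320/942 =160/471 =0.34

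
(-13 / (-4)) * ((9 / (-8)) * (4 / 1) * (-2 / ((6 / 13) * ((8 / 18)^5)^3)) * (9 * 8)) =939481235747883387 / 1073741824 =874960083.28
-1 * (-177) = 177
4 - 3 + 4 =5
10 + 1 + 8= 19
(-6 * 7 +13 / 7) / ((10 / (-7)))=281 / 10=28.10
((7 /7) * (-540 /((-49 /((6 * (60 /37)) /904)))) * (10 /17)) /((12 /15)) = 303750 /3482773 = 0.09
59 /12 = 4.92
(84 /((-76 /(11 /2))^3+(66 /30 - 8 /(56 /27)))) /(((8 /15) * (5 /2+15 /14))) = -1369599 /81993652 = -0.02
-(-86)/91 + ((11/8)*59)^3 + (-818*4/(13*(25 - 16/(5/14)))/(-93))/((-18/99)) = 20821035323887/38997504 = 533906.87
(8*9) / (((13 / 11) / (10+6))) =12672 / 13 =974.77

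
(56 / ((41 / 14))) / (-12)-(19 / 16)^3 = -3.27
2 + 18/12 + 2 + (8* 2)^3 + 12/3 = 8211/2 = 4105.50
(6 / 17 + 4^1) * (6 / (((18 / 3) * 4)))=37 / 34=1.09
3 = 3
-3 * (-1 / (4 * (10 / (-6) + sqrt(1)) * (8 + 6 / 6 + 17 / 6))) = -27 / 284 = -0.10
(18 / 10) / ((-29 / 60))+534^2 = 8269416 / 29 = 285152.28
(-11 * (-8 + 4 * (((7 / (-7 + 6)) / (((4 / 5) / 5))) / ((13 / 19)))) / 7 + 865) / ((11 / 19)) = 2210.04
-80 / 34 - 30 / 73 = -3430 / 1241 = -2.76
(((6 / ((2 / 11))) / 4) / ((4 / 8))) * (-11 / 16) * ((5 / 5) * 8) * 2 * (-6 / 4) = 1089 / 4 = 272.25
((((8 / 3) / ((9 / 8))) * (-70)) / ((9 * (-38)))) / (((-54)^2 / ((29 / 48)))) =1015 / 10097379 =0.00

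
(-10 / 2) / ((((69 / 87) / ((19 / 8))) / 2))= -2755 / 92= -29.95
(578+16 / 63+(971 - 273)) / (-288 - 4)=-4.37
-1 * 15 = -15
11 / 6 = 1.83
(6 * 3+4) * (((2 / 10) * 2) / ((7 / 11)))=484 / 35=13.83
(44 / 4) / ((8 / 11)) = 121 / 8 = 15.12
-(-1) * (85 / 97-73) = -6996 / 97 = -72.12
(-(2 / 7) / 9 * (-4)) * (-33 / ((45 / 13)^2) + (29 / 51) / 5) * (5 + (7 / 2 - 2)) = -1575496 / 722925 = -2.18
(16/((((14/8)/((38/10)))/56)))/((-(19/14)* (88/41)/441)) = -16200576/55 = -294555.93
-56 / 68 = -14 / 17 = -0.82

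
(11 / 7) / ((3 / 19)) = 209 / 21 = 9.95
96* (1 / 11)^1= 8.73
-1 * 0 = 0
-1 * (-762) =762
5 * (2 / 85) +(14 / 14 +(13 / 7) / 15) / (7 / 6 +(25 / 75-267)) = 0.11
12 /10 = 6 /5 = 1.20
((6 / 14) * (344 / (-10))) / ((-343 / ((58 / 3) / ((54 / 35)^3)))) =31175 / 137781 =0.23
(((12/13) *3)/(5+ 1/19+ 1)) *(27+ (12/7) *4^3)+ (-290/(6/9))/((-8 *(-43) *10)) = 449446089/7199920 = 62.42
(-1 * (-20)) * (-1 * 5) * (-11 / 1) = 1100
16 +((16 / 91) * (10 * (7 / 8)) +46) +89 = 1983 / 13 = 152.54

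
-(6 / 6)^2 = -1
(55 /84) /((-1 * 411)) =-0.00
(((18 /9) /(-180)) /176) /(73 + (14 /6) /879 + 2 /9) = -293 /339845440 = -0.00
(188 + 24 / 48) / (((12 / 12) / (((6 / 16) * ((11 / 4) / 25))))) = 12441 / 1600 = 7.78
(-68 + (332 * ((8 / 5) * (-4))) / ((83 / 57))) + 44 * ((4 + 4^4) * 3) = 163964 / 5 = 32792.80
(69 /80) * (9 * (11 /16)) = 6831 /1280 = 5.34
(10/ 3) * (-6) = -20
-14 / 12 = -7 / 6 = -1.17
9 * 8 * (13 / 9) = 104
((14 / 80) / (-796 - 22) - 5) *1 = -163607 / 32720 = -5.00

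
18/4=9/2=4.50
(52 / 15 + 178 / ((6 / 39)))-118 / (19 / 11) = 311263 / 285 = 1092.15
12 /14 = 6 /7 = 0.86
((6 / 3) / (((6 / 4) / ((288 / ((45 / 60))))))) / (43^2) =512 / 1849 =0.28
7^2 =49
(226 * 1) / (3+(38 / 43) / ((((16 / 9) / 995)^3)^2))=81520492544 / 9798218998151261122427307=0.00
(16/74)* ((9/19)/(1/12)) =864/703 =1.23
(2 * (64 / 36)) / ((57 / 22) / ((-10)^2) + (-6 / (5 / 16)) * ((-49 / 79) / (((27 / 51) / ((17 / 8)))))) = 5561600 / 74810607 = 0.07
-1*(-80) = 80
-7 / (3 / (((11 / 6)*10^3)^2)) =-211750000 / 27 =-7842592.59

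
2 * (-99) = -198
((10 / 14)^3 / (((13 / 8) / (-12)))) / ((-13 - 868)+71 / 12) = 144000 / 46823959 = 0.00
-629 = -629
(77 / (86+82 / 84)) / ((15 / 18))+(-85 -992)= -19652001 / 18265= -1075.94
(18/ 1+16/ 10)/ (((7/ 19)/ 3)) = 798/ 5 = 159.60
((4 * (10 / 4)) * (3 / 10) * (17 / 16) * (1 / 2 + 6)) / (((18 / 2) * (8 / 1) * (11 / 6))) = 221 / 1408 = 0.16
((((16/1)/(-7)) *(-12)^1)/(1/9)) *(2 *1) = 3456/7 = 493.71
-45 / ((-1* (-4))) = -45 / 4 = -11.25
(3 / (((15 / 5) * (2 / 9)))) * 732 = 3294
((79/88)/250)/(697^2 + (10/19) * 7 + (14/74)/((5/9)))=55537/7513584240800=0.00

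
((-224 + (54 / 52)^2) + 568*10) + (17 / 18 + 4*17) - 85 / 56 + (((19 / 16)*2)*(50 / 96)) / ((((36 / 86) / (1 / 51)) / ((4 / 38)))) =1151920491901 / 208510848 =5524.51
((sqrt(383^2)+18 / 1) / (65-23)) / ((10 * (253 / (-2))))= -401 / 53130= -0.01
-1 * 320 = -320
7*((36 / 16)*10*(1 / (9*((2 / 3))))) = 105 / 4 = 26.25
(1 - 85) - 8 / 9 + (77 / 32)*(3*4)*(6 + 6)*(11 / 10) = 53327 / 180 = 296.26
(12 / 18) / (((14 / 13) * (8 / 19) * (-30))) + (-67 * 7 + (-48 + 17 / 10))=-2597359 / 5040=-515.35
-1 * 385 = -385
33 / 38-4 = -119 / 38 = -3.13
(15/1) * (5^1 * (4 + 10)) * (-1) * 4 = -4200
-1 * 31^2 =-961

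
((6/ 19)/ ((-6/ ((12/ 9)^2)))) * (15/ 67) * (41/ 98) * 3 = -1640/ 62377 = -0.03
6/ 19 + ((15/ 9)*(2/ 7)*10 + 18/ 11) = 29468/ 4389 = 6.71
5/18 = 0.28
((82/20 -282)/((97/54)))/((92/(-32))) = 600264/11155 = 53.81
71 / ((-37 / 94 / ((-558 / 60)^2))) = -28861713 / 1850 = -15600.93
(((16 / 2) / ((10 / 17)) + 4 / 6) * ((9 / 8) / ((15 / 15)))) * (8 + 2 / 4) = 5457 / 40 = 136.42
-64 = -64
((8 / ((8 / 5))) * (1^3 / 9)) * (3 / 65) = 1 / 39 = 0.03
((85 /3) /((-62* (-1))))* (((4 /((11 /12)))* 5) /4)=850 /341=2.49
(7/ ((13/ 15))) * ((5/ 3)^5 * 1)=109375/ 1053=103.87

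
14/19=0.74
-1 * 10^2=-100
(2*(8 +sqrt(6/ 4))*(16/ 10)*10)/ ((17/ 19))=304*sqrt(6)/ 17 +4864/ 17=329.92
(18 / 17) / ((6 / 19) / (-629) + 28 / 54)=170829 / 83576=2.04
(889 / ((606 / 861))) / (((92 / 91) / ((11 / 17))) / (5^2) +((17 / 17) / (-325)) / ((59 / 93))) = 75342452185 / 3438646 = 21910.50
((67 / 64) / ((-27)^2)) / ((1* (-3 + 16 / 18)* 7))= -67 / 689472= -0.00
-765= -765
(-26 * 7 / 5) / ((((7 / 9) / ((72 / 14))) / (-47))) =395928 / 35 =11312.23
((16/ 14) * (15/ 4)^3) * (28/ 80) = 675/ 32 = 21.09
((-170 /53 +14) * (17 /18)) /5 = 2.04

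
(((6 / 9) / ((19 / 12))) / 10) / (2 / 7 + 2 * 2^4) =14 / 10735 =0.00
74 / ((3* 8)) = 3.08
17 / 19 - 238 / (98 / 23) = -7310 / 133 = -54.96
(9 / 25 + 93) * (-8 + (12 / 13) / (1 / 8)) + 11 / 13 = -18397 / 325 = -56.61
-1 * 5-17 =-22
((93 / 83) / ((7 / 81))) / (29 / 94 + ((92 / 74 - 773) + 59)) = -0.02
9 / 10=0.90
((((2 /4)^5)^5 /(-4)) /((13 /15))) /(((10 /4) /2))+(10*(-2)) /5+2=-872415235 /436207616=-2.00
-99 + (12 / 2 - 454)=-547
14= 14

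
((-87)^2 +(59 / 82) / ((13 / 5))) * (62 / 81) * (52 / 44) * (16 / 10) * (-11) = -2001074552 / 16605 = -120510.36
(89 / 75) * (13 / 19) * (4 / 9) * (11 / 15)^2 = 559988 / 2885625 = 0.19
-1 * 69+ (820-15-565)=171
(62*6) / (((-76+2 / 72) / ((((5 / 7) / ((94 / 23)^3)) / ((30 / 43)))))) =-145967499 / 1987691335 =-0.07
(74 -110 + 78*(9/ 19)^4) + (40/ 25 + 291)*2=360420256/ 651605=553.13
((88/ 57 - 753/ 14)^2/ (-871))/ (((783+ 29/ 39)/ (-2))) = 1737972721/ 217354153548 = 0.01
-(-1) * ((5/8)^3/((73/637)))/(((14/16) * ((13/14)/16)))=6125/146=41.95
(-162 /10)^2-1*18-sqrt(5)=6111 /25-sqrt(5)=242.20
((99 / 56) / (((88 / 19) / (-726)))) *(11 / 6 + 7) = -1096623 / 448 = -2447.82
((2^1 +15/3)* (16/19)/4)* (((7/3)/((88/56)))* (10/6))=6860/1881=3.65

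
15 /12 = 5 /4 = 1.25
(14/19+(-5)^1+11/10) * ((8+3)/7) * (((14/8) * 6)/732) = -6611/92720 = -0.07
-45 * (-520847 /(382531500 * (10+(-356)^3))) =-6593 /4854868779800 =-0.00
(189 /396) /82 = 21 /3608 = 0.01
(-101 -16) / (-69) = 39 / 23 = 1.70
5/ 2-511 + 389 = -239/ 2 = -119.50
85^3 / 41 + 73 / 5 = 3073618 / 205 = 14993.26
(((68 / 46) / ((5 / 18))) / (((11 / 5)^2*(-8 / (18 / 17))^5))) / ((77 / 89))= -236491245 / 4581836444416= -0.00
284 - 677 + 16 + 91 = -286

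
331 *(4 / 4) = 331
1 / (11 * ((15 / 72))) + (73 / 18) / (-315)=26413 / 62370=0.42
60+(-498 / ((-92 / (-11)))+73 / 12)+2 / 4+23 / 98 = 98381 / 13524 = 7.27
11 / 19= 0.58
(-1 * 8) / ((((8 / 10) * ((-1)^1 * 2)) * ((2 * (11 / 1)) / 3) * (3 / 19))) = 95 / 22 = 4.32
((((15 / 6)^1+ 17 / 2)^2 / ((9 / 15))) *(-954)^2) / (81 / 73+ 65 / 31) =103837788945 / 1814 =57242441.54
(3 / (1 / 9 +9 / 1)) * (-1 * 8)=-108 / 41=-2.63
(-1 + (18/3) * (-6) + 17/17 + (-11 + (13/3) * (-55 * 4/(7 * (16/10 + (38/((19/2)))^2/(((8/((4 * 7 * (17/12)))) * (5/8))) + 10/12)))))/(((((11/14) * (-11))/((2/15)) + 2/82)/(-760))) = -162711163360/288695947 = -563.61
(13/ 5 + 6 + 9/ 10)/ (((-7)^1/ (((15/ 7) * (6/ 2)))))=-8.72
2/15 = 0.13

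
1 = 1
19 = 19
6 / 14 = 3 / 7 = 0.43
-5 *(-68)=340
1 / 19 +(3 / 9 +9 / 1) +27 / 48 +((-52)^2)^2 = 6668202865 / 912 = 7311625.95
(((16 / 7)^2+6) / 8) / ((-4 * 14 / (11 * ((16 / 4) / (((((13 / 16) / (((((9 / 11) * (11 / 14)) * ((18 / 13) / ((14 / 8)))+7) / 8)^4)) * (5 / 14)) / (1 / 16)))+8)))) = -4105317393090971805 / 1718371657760063488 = -2.39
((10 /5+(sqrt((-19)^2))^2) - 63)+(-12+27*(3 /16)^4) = 18876555 /65536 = 288.03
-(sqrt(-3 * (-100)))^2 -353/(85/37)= -38561/85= -453.66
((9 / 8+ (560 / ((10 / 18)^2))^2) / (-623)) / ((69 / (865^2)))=-6568514607171 / 114632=-57300881.14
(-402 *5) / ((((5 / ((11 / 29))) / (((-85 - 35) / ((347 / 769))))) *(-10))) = -40806216 / 10063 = -4055.07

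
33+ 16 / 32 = 67 / 2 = 33.50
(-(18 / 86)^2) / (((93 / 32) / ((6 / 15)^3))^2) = -0.00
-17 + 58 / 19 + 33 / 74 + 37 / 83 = -1523567 / 116698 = -13.06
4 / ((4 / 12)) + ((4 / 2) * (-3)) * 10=-48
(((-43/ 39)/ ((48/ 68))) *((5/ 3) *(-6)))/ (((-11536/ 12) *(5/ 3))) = -731/ 74984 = -0.01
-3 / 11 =-0.27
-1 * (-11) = 11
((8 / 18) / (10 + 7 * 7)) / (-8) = -1 / 1062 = -0.00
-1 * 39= -39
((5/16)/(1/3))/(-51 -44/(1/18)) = -5/4496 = -0.00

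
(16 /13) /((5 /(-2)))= -0.49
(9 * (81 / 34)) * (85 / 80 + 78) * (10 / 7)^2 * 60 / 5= 69163875 / 1666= 41514.93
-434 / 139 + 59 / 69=-21745 / 9591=-2.27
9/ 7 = 1.29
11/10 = 1.10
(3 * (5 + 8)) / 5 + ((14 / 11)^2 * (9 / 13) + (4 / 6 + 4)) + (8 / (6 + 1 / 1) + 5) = 3258862 / 165165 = 19.73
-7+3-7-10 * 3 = -41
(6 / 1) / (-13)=-6 / 13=-0.46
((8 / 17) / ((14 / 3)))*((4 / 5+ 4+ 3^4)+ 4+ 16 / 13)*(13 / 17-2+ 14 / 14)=-284016 / 131495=-2.16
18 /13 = 1.38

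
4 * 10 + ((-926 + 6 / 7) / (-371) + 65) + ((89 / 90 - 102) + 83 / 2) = 5607479 / 116865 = 47.98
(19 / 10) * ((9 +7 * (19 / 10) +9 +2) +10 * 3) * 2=12027 / 50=240.54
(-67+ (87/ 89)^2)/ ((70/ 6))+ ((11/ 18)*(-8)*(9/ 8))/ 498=-223740847/ 39446580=-5.67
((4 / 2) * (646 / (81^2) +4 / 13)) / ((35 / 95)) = 1316396 / 597051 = 2.20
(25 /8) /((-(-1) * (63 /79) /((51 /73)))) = 33575 /12264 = 2.74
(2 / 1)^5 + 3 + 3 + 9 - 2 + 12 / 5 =237 / 5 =47.40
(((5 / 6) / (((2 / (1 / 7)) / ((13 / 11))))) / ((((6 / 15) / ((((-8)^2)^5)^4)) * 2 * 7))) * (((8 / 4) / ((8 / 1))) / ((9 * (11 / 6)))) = 13499971832190551834179290455972249600 / 53361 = 252993231614672735409368100000000.00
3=3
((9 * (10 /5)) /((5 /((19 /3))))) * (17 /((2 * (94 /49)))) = 47481 /470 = 101.02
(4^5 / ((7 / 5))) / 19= 5120 / 133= 38.50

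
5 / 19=0.26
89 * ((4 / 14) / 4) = 6.36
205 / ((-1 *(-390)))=41 / 78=0.53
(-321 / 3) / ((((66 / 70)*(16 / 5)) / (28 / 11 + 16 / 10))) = -71155 / 484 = -147.01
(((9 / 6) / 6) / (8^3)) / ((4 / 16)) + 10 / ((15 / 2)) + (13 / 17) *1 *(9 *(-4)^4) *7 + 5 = 322209331 / 26112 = 12339.51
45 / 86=0.52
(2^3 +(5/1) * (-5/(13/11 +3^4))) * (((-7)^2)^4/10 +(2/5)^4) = 5013215292249/1130000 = 4436473.71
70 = 70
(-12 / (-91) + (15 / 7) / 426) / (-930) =-1769 / 12017460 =-0.00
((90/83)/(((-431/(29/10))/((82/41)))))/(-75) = 174/894325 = 0.00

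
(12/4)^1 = 3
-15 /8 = -1.88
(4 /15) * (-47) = -188 /15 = -12.53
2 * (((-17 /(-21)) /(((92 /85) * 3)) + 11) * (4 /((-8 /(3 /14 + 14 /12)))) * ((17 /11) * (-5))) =160720465 /1338876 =120.04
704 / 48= 44 / 3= 14.67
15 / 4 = 3.75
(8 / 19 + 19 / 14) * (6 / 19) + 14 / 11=50987 / 27797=1.83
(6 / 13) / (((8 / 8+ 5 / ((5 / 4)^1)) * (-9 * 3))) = -2 / 585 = -0.00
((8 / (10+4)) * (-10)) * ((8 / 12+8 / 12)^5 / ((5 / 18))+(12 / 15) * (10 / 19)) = -319936 / 3591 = -89.09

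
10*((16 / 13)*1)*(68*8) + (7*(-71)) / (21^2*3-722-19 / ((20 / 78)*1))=458549150 / 68497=6694.44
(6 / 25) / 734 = 3 / 9175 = 0.00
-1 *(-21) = 21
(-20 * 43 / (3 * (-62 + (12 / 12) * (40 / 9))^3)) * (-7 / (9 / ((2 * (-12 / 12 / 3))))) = 1935 / 2481997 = 0.00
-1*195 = -195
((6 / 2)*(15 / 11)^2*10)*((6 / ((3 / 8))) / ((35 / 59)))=1274400 / 847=1504.60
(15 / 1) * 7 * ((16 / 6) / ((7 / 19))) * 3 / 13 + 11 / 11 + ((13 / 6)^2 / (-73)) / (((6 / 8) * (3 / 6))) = 4515109 / 25623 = 176.21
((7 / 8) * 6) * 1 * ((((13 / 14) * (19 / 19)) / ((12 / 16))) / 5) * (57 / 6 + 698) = 3679 / 4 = 919.75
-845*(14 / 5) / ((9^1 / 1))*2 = -4732 / 9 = -525.78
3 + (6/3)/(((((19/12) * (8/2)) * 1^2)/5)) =87/19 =4.58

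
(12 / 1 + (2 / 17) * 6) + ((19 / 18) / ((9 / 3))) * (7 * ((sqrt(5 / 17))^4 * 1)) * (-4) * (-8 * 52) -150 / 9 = 2735494 / 7803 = 350.57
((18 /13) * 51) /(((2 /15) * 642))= 2295 /2782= 0.82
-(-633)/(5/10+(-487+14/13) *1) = -5486/4207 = -1.30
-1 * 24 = -24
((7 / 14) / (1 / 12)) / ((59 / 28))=168 / 59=2.85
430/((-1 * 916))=-215/458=-0.47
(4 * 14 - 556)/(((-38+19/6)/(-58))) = -832.54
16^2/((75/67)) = 17152/75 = 228.69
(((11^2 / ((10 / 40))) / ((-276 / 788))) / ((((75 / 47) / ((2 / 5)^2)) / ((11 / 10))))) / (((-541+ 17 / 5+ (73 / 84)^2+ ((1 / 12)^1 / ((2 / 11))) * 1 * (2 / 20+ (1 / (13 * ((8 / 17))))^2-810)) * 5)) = 418008268181504 / 12452212043590625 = 0.03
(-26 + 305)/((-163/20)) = -5580/163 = -34.23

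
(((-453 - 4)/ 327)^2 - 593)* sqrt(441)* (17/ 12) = -1880201428/ 106929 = -17583.64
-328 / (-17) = 328 / 17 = 19.29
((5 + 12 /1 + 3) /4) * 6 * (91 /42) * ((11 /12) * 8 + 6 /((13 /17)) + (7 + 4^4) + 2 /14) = 379910 /21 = 18090.95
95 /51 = 1.86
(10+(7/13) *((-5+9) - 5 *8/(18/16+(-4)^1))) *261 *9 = 13798026/299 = 46147.24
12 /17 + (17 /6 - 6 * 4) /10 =-1439 /1020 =-1.41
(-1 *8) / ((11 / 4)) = -32 / 11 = -2.91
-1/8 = -0.12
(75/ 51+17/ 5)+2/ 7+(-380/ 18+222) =1103372/ 5355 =206.05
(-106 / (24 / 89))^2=22250089 / 144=154514.51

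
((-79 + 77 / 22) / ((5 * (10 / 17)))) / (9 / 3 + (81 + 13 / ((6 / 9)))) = -2567 / 10350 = -0.25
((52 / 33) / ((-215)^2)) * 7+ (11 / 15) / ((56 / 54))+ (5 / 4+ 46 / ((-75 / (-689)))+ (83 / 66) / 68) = 11210030479 / 26403720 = 424.56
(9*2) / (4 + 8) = 3 / 2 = 1.50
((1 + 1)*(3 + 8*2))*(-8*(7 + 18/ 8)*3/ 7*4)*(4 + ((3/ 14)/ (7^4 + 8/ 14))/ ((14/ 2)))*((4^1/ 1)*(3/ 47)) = -190603456416/ 38715733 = -4923.15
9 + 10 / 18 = 86 / 9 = 9.56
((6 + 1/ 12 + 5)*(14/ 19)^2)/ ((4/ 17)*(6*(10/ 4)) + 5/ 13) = 75803/ 49305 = 1.54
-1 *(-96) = 96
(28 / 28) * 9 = 9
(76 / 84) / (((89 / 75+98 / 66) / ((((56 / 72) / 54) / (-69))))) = -275 / 3889944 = -0.00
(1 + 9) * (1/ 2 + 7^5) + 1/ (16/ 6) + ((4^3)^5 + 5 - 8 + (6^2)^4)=8604716099/ 8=1075589512.38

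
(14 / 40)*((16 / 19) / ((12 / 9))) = 0.22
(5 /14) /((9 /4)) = 10 /63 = 0.16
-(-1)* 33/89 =33/89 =0.37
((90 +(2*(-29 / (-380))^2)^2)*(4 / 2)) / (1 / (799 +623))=333570134476791 / 1303210000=255960.39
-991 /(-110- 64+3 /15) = 4955 /869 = 5.70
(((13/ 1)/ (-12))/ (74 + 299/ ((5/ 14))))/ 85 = -13/ 929424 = -0.00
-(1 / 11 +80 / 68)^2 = -56169 / 34969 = -1.61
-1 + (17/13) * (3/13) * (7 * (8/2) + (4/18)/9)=34027/4563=7.46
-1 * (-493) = 493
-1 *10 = -10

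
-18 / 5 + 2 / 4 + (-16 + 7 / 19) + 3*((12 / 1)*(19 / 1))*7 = 906161 / 190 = 4769.27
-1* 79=-79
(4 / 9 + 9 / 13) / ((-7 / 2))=-38 / 117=-0.32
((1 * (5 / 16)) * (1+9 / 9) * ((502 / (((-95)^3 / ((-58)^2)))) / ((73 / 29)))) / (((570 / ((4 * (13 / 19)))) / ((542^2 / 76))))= -9.08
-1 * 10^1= -10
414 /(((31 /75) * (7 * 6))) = 5175 /217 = 23.85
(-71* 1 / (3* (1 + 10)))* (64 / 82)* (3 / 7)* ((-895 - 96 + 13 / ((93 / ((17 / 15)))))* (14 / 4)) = 2495.78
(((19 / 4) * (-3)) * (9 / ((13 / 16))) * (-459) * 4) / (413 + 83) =235467 / 403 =584.29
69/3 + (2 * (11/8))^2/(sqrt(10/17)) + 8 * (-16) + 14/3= -301/3 + 121 * sqrt(170)/160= -90.47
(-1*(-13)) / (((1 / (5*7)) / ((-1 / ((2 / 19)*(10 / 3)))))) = -5187 / 4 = -1296.75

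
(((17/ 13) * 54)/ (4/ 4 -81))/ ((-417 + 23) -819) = 0.00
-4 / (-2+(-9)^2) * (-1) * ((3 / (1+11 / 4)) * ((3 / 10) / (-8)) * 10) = -6 / 395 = -0.02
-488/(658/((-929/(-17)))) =-226676/5593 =-40.53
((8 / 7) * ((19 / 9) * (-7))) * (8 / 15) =-1216 / 135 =-9.01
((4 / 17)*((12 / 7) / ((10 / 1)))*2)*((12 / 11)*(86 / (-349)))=-49536 / 2284205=-0.02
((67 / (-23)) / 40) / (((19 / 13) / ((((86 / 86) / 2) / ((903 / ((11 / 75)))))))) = -9581 / 2367666000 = -0.00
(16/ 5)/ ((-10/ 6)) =-48/ 25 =-1.92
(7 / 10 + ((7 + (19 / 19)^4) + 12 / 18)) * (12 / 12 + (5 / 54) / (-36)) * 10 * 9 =544859 / 648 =840.83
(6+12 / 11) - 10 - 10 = -142 / 11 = -12.91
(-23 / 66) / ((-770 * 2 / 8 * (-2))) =-23 / 25410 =-0.00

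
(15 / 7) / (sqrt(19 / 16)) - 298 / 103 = -298 / 103 + 60*sqrt(19) / 133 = -0.93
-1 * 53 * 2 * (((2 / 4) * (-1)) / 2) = 53 / 2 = 26.50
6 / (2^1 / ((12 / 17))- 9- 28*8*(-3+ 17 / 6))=36 / 187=0.19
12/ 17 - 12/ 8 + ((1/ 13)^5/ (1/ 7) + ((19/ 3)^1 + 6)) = 437012575/ 37871886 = 11.54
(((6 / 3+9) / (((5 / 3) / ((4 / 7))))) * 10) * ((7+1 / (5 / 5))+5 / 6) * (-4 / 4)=-2332 / 7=-333.14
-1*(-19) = 19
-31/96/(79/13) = -403/7584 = -0.05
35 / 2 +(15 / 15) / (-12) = 209 / 12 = 17.42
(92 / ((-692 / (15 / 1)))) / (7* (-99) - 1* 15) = 0.00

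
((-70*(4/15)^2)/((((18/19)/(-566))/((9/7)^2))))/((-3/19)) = -31135.39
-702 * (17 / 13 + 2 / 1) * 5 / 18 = -645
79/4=19.75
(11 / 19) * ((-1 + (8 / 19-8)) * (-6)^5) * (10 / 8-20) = -261419400 / 361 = -724153.46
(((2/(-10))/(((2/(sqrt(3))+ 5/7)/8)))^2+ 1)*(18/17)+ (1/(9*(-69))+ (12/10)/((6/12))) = 41858178349/3864125925 - 4741632*sqrt(3)/1244485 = 4.23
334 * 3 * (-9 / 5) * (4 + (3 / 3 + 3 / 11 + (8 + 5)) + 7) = -2507004 / 55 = -45581.89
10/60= 1/6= 0.17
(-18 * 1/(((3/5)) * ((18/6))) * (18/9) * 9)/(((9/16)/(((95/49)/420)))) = -1520/1029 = -1.48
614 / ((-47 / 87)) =-53418 / 47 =-1136.55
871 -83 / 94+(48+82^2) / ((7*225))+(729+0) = 237385843 / 148050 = 1603.42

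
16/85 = 0.19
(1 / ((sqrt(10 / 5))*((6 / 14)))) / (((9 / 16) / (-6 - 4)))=-560*sqrt(2) / 27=-29.33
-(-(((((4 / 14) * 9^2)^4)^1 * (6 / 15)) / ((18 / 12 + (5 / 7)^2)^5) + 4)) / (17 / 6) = 31151301317030616 / 25220288864345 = 1235.17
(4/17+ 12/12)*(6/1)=126/17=7.41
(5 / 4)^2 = 25 / 16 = 1.56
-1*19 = -19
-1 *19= -19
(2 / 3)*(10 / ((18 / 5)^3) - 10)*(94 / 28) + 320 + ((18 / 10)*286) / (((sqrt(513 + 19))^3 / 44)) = 14157*sqrt(133) / 88445 + 18254375 / 61236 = 299.94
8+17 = 25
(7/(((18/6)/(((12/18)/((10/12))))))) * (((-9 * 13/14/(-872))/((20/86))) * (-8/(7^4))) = -1677/6542725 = -0.00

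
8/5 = 1.60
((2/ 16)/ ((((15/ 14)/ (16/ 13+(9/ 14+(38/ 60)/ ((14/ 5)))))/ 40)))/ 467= 2293/ 109278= 0.02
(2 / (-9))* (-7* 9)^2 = -882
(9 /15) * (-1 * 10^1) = -6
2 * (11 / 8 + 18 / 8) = 29 / 4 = 7.25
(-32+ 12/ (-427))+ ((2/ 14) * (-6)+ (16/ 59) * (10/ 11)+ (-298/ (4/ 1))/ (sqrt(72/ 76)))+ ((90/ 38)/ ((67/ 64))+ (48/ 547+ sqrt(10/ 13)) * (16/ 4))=-103.06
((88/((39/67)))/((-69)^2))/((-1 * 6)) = -2948/557037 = -0.01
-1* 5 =-5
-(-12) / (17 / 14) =168 / 17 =9.88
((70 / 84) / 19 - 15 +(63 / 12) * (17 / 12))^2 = 47018449 / 831744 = 56.53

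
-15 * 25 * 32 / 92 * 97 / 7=-291000 / 161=-1807.45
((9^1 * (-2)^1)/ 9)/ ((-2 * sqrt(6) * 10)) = sqrt(6)/ 60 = 0.04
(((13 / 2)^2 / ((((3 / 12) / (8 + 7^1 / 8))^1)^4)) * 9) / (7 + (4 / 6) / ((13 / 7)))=1507395505239 / 18368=82066392.92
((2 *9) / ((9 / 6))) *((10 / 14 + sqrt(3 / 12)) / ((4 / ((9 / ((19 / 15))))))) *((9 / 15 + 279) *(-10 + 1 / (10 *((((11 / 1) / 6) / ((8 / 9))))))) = -526820922 / 7315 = -72019.26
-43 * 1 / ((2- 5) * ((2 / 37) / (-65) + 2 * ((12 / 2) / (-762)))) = -13133705 / 15192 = -864.51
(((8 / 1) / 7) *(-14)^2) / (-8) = -28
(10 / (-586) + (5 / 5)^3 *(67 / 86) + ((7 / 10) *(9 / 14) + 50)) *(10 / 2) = 12904401 / 50396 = 256.06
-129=-129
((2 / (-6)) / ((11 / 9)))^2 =9 / 121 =0.07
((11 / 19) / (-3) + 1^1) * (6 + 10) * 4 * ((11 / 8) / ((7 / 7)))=4048 / 57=71.02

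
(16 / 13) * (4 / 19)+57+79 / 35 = 514518 / 8645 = 59.52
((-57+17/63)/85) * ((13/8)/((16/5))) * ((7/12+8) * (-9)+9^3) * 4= -20187739/22848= -883.57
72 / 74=36 / 37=0.97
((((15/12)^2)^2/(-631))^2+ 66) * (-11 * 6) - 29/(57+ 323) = -5399180380057183/1239459266560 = -4356.08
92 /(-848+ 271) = -92 /577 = -0.16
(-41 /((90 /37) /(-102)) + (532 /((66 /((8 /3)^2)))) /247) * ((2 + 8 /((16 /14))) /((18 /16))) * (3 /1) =41267.97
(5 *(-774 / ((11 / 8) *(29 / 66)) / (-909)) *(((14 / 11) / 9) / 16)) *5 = 0.31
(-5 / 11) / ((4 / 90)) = -225 / 22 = -10.23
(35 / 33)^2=1225 / 1089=1.12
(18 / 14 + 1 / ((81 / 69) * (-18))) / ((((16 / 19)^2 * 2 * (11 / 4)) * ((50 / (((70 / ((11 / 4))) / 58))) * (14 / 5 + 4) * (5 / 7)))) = 967841 / 1686769920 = 0.00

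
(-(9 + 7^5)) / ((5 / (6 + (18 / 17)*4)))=-2925984 / 85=-34423.34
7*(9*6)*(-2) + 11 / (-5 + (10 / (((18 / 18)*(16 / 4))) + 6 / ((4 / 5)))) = -3769 / 5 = -753.80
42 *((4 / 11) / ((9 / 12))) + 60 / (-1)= -436 / 11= -39.64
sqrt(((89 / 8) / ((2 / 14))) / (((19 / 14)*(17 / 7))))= 7*sqrt(201229) / 646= 4.86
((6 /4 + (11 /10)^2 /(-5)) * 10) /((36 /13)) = 8177 /1800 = 4.54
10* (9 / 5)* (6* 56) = 6048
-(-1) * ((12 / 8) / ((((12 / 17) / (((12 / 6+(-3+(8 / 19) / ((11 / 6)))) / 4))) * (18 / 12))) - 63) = -634753 / 10032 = -63.27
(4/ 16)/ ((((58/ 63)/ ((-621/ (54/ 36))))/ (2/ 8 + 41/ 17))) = -2360421/ 7888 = -299.24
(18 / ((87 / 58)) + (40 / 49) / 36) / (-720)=-2651 / 158760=-0.02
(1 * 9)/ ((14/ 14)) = 9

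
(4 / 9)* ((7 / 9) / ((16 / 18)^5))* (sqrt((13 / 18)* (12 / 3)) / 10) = 1701* sqrt(26) / 81920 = 0.11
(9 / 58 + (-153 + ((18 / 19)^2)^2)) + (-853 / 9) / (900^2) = -4188862946515577 / 27551162610000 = -152.04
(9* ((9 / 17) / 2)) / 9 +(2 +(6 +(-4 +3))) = 247 / 34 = 7.26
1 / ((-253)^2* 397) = 1 / 25411573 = 0.00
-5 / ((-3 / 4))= 20 / 3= 6.67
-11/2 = -5.50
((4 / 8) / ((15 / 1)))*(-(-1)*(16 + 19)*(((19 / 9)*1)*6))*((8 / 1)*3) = 1064 / 3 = 354.67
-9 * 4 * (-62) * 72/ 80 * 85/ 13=170748/ 13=13134.46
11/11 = 1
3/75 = 1/25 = 0.04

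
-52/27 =-1.93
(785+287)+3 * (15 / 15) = 1075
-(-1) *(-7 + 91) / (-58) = -42 / 29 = -1.45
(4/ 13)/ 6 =2/ 39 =0.05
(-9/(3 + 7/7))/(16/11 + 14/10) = -495/628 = -0.79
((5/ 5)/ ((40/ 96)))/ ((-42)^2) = 1/ 735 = 0.00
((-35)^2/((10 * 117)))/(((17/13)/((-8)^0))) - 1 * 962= -294127/306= -961.20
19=19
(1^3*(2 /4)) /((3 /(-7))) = -7 /6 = -1.17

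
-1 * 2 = -2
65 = 65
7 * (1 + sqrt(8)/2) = 7 + 7 * sqrt(2) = 16.90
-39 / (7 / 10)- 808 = -6046 / 7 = -863.71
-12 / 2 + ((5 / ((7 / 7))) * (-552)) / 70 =-45.43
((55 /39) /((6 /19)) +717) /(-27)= -168823 /6318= -26.72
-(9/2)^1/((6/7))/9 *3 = -7/4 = -1.75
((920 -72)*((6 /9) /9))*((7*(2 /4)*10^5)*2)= 1187200000 /27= 43970370.37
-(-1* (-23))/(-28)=0.82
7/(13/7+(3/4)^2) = 784/271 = 2.89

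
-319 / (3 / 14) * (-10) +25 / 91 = 14886.94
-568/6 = -284/3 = -94.67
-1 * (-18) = 18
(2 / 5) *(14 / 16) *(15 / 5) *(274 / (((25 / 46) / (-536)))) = -35467656 / 125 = -283741.25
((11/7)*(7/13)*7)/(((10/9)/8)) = 2772/65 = 42.65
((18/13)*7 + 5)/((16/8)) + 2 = 243/26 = 9.35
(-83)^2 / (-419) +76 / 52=-81596 / 5447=-14.98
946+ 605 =1551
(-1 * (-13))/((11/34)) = 442/11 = 40.18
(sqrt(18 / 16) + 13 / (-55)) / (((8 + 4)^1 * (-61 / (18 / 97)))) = 39 / 650870-9 * sqrt(2) / 47336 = -0.00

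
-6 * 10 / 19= -60 / 19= -3.16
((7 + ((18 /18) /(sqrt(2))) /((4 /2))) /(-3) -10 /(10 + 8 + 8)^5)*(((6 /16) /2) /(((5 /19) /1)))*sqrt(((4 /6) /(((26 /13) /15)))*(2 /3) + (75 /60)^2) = -790111789*sqrt(705) /5703060480 -19*sqrt(1410) /3840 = -3.86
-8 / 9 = -0.89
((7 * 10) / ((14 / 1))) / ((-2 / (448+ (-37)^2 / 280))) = -126809 / 112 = -1132.22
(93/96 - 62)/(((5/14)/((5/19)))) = -13671/304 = -44.97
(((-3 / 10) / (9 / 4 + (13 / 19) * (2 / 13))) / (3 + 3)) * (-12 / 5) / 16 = 57 / 17900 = 0.00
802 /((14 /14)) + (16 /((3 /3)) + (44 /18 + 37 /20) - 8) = 146573 /180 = 814.29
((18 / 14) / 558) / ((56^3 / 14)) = 1 / 5444096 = 0.00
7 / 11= 0.64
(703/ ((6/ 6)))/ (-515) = -703/ 515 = -1.37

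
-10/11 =-0.91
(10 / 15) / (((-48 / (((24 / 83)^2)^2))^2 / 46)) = 1465122816 / 2252292232139041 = 0.00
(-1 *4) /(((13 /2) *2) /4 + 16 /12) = -48 /55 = -0.87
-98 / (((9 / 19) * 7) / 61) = -1802.89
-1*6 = -6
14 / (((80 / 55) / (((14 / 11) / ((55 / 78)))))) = 1911 / 110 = 17.37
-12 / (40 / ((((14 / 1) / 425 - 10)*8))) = 50832 / 2125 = 23.92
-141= -141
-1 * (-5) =5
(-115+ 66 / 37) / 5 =-4189 / 185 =-22.64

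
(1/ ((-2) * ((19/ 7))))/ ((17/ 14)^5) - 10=-271655214/ 26977283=-10.07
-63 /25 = -2.52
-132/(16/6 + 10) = -198/19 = -10.42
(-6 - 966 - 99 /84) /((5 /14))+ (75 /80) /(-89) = -2724.91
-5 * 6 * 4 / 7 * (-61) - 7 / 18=131711 / 126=1045.33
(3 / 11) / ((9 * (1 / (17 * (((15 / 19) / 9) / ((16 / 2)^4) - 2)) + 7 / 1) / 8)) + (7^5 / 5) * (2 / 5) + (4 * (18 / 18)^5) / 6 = 1860909203516 / 1383306725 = 1345.26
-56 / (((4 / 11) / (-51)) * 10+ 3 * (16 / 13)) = -51051 / 3301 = -15.47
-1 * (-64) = 64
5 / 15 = 1 / 3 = 0.33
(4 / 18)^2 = 4 / 81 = 0.05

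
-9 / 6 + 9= 15 / 2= 7.50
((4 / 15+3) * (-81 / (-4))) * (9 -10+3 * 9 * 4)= 141561 / 20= 7078.05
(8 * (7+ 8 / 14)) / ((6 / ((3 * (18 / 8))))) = 68.14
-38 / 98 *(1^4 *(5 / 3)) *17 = -10.99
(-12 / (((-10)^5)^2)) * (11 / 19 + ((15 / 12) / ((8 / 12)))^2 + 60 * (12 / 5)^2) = -6378429 / 15200000000000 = -0.00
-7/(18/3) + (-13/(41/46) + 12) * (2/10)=-2071/1230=-1.68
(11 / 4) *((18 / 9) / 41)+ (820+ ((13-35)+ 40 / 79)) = 5173593 / 6478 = 798.64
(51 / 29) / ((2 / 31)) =1581 / 58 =27.26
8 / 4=2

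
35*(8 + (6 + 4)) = 630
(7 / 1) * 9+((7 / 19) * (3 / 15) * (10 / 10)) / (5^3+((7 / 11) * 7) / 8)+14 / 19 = 66902311 / 1049655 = 63.74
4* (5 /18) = 10 /9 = 1.11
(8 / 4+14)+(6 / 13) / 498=16.00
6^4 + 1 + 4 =1301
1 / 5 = 0.20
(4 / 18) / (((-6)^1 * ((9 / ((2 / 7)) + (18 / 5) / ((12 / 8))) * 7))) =-10 / 64071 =-0.00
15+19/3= 64/3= 21.33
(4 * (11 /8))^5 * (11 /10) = 1771561 /320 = 5536.13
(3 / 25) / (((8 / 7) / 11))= 231 / 200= 1.16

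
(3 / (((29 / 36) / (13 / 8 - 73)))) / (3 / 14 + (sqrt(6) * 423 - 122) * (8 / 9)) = -46014934896 * sqrt(6) / 385147390123 - 13245222627 / 385147390123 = -0.33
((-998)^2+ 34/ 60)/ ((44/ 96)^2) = 4741311.00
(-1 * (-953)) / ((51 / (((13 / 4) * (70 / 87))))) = 433615 / 8874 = 48.86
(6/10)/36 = 1/60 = 0.02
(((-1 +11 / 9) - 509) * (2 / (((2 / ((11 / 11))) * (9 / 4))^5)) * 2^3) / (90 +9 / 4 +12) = -0.04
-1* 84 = -84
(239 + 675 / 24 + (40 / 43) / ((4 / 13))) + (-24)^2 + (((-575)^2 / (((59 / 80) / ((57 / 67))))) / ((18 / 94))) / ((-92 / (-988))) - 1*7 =87261310901953 / 4079496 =21390218.52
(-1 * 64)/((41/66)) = -4224/41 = -103.02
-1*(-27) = 27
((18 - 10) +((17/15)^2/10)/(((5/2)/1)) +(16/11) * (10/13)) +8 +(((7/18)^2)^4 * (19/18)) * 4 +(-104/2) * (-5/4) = 364195804494220301/4432090394160000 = 82.17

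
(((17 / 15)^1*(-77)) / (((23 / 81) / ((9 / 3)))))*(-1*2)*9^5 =108885329.06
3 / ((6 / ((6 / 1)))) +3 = 6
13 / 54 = 0.24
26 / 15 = 1.73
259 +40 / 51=13249 / 51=259.78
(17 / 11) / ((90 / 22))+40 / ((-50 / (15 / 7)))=-421 / 315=-1.34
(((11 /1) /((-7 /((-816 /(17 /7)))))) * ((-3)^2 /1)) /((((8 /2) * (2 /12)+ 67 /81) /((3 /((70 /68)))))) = 3569184 /385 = 9270.61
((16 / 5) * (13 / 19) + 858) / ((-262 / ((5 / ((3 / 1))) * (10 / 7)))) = -58370 / 7467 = -7.82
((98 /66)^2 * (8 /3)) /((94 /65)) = 624260 /153549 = 4.07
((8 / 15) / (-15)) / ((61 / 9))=-8 / 1525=-0.01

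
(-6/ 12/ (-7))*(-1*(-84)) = 6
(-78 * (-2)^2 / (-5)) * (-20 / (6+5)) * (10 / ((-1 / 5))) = 62400 / 11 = 5672.73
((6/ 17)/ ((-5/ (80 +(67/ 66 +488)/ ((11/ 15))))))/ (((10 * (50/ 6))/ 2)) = -325323/ 257125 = -1.27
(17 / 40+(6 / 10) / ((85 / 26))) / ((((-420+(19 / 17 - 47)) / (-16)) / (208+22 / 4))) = 883463 / 198000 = 4.46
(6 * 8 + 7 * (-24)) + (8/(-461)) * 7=-55376/461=-120.12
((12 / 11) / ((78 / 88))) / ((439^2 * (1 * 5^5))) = 16 / 7829290625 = 0.00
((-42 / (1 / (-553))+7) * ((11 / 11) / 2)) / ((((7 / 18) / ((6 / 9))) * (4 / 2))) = 9957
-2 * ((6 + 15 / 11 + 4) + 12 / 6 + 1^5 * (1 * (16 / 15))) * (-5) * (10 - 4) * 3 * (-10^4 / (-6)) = 4329090.91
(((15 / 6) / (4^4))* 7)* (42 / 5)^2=3087 / 640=4.82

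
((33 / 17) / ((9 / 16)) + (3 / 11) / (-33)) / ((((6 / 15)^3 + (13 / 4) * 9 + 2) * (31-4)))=10622500 / 2608722369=0.00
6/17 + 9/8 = 201/136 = 1.48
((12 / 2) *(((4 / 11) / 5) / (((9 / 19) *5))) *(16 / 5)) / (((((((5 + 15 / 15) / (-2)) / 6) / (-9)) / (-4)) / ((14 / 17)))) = -817152 / 23375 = -34.96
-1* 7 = -7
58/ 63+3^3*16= 27274/ 63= 432.92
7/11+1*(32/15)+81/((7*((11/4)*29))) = 97631/33495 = 2.91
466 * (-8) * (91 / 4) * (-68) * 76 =438308416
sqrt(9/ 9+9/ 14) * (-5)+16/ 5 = 16/ 5 - 5 * sqrt(322)/ 14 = -3.21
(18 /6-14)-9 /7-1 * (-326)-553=-1675 /7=-239.29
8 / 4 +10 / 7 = 24 / 7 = 3.43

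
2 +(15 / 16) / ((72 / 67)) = 1103 / 384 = 2.87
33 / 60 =11 / 20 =0.55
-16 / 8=-2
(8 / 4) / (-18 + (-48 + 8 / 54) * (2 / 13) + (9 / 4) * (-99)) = -2808 / 348349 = -0.01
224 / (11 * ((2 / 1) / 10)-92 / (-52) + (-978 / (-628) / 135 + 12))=41146560 / 2935507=14.02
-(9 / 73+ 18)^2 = -1750329 / 5329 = -328.45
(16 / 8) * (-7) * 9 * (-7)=882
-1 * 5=-5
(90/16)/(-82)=-45/656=-0.07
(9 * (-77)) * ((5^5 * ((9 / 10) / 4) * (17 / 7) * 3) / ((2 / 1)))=-28400625 / 16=-1775039.06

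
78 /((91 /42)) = 36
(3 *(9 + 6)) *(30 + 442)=21240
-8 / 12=-2 / 3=-0.67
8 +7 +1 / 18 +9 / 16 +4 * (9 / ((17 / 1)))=17.74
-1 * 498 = -498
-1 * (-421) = 421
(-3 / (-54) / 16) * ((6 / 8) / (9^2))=1 / 31104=0.00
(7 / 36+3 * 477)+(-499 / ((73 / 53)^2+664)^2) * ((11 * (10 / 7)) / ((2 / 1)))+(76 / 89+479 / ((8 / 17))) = 76898739306178862543 / 31388335473320280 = 2449.91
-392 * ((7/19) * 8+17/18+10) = -931196/171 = -5445.59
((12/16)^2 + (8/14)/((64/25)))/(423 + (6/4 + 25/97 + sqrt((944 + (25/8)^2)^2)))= 0.00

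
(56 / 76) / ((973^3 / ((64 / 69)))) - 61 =-10523810215273 / 172521478941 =-61.00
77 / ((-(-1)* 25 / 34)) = 2618 / 25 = 104.72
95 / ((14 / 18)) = 122.14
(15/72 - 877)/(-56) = 21043/1344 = 15.66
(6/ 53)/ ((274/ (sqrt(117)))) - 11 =-11+9*sqrt(13)/ 7261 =-11.00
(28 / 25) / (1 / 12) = 13.44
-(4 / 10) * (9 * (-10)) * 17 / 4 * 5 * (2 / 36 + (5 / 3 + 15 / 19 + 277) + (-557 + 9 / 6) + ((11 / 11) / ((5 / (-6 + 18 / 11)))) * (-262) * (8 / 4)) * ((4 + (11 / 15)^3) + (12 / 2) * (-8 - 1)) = -4853556166606 / 705375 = -6880816.82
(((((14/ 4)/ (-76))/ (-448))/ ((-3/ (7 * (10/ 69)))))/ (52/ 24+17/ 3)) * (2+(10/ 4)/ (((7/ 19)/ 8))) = -985/ 3943488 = -0.00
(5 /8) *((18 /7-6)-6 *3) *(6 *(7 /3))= -187.50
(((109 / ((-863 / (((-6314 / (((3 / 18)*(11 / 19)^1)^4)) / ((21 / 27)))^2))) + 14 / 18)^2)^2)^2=2911818719783307964026297512005745813713045143010370915951495324803802266821254815754818594167972425812001921479154813775267242798061542088677801219656399560090130512992557325105910641528027274806615041 / 1284917750828473698907069892021171575937802742532125340034470139103824656677665921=2266151835715446199109690000000000000000000000000000000000000000000000000000000000000000000000000000000000000000000000000.00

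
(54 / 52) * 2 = 27 / 13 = 2.08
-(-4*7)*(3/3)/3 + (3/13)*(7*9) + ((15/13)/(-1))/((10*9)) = 1861/78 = 23.86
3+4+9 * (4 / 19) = 169 / 19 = 8.89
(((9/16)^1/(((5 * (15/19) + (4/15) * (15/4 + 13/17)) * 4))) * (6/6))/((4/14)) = 305235/3194624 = 0.10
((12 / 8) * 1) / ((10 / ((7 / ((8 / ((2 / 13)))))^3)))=1029 / 2812160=0.00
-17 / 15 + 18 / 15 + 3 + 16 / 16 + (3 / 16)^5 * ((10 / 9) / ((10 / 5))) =63965161 / 15728640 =4.07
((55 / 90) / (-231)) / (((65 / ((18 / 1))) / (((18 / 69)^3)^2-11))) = 1628348123 / 202068988485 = 0.01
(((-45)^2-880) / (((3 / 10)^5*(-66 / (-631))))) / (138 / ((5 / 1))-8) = 90311875000 / 392931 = 229841.56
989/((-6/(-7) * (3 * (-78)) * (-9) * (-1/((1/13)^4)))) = -6923/360896796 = -0.00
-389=-389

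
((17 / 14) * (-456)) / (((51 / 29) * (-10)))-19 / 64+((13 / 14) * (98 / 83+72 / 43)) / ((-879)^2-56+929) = 31.19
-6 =-6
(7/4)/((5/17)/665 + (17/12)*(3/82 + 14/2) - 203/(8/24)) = -3893442/1332738683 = -0.00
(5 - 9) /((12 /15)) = -5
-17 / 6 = -2.83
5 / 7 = 0.71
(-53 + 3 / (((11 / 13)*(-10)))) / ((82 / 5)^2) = -29345 / 147928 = -0.20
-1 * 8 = -8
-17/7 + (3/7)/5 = -82/35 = -2.34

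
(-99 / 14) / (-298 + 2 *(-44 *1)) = 99 / 5404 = 0.02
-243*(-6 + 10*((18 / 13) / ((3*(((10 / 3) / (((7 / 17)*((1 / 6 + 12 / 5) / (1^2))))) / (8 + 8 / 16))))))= -203391 / 130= -1564.55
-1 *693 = -693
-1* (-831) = 831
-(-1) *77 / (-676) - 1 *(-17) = 11415 / 676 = 16.89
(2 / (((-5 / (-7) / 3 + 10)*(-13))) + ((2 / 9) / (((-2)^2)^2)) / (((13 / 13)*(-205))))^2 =15510958849 / 68076360705600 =0.00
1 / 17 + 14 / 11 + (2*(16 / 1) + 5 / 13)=81964 / 2431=33.72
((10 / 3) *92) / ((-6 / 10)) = -4600 / 9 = -511.11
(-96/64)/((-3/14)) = 7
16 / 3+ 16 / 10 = 104 / 15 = 6.93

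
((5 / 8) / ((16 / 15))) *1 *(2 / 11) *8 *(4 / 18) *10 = 125 / 66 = 1.89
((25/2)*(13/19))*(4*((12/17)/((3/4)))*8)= 83200/323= 257.59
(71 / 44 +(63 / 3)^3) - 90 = 9172.61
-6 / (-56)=3 / 28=0.11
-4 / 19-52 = -992 / 19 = -52.21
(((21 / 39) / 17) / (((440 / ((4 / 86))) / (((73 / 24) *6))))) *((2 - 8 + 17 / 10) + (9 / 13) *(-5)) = -515599 / 1087143200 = -0.00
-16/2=-8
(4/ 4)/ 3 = 1/ 3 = 0.33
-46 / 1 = -46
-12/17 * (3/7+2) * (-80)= 960/7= 137.14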